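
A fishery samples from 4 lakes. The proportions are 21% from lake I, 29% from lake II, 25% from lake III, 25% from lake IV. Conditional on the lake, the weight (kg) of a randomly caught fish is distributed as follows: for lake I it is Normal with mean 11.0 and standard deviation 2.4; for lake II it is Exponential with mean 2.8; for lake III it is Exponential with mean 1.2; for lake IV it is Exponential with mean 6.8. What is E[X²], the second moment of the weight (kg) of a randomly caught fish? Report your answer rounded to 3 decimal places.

For each component E[X²] = Var + (mean)², giving I: 126.76; II: 15.68; III: 2.88; IV: 92.48.
Overall E[X²] = 0.21·126.76 + 0.29·15.68 + 0.25·2.88 + 0.25·92.48 = 55.0068.

55.007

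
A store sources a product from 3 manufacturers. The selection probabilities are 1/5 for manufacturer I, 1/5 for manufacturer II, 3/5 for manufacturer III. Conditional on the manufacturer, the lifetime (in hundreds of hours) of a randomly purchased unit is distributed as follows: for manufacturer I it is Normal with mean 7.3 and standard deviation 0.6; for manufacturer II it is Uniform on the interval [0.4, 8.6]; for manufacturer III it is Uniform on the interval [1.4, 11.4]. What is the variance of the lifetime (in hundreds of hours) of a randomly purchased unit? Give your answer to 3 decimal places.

Per component, I: μ=7.3, E[X²]=53.65; II: μ=4.5, E[X²]=25.8533; III: μ=6.4, E[X²]=49.2933.
E[X] = 0.2·7.3 + 0.2·4.5 + 0.6·6.4 = 6.2.
E[X²] = 0.2·53.65 + 0.2·25.8533 + 0.6·49.2933 = 45.4767.
Var(X) = E[X²] − (E[X])² = 45.4767 − 38.44 = 7.03667.

7.037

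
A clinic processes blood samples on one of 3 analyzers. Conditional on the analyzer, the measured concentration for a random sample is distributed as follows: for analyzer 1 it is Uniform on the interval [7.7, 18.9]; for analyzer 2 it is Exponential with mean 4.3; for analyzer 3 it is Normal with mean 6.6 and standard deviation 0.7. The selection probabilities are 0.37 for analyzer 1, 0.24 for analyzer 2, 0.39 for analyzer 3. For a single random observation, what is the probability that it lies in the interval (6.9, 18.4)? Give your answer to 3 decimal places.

0.529

Conditional on each analyzer, P(6.9 < X < 18.4): 1: 0.955357; 2: 0.187104; 3: 0.334118.
By total probability, P(6.9 < X < 18.4) = 0.37·0.955357 + 0.24·0.187104 + 0.39·0.334118 = 0.528693.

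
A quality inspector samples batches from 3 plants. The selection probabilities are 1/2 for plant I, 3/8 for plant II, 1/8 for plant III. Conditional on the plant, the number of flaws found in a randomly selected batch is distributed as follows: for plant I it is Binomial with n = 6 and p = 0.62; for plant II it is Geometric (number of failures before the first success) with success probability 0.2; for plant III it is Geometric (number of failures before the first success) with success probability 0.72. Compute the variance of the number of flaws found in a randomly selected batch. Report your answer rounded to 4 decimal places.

Per component, I: μ=3.72, E[X²]=15.252; II: μ=4, E[X²]=36; III: μ=0.388889, E[X²]=0.691358.
E[X] = 0.5·3.72 + 0.375·4 + 0.125·0.388889 = 3.40861.
E[X²] = 0.5·15.252 + 0.375·36 + 0.125·0.691358 = 21.2124.
Var(X) = E[X²] − (E[X])² = 21.2124 − 11.6186 = 9.59379.

9.5938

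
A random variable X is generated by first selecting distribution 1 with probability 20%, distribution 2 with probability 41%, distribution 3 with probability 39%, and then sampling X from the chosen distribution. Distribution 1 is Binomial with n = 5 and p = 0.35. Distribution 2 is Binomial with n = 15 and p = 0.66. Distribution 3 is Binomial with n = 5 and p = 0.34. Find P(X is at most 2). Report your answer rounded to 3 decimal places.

Conditional on each component, P(X ≤ 2): 1: 0.764831; 2: 3.99359e-05; 3: 0.780149.
By total probability, P(X ≤ 2) = 0.2·0.764831 + 0.41·3.99359e-05 + 0.39·0.780149 = 0.457241.

0.457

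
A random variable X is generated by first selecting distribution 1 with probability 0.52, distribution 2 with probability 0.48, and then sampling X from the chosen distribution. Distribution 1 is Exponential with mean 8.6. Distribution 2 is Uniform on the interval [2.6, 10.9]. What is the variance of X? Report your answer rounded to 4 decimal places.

42.0691

Per component, 1: μ=8.6, E[X²]=147.92; 2: μ=6.75, E[X²]=51.3033.
E[X] = 0.52·8.6 + 0.48·6.75 = 7.712.
E[X²] = 0.52·147.92 + 0.48·51.3033 = 101.544.
Var(X) = E[X²] − (E[X])² = 101.544 − 59.4749 = 42.0691.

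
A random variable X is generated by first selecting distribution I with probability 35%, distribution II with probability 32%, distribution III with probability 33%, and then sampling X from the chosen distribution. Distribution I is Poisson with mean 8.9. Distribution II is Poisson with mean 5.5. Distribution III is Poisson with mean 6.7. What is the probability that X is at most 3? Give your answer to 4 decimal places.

Conditional on each component, P(X ≤ 3): I: 0.0227769; II: 0.201699; III: 0.098808.
By total probability, P(X ≤ 3) = 0.35·0.0227769 + 0.32·0.201699 + 0.33·0.098808 = 0.105122.

0.1051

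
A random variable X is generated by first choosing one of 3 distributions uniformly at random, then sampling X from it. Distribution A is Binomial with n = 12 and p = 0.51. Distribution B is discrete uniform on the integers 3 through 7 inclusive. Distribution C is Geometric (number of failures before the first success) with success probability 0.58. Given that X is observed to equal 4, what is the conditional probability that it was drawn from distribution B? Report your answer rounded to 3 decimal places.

0.607

Likelihoods P(X=4 | ·): A: 0.11129; B: 0.2; C: 0.0180478.
Posterior ∝ prior × likelihood. Numerator for B: 0.333333·0.2 = 0.0666667.
Normalizing constant: 0.333333·0.11129 + 0.333333·0.2 + 0.333333·0.0180478 = 0.109779.
P(B | observation) = 0.0666667 / 0.109779 = 0.60728.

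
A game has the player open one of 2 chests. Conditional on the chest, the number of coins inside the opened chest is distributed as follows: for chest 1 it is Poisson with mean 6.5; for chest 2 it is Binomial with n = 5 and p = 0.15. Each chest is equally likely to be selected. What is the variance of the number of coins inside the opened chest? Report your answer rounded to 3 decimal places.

11.834

Per component, 1: μ=6.5, E[X²]=48.75; 2: μ=0.75, E[X²]=1.2.
E[X] = 0.5·6.5 + 0.5·0.75 = 3.625.
E[X²] = 0.5·48.75 + 0.5·1.2 = 24.975.
Var(X) = E[X²] − (E[X])² = 24.975 − 13.1406 = 11.8344.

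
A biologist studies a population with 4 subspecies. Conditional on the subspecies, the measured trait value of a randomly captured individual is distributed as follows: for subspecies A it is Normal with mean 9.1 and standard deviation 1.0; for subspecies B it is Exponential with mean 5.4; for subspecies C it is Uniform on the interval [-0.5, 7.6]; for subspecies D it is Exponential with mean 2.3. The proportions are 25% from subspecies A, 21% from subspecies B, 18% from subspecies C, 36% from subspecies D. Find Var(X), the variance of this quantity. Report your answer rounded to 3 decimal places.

Per component, A: μ=9.1, E[X²]=83.81; B: μ=5.4, E[X²]=58.32; C: μ=3.55, E[X²]=18.07; D: μ=2.3, E[X²]=10.58.
E[X] = 0.25·9.1 + 0.21·5.4 + 0.18·3.55 + 0.36·2.3 = 4.876.
E[X²] = 0.25·83.81 + 0.21·58.32 + 0.18·18.07 + 0.36·10.58 = 40.2611.
Var(X) = E[X²] − (E[X])² = 40.2611 − 23.7754 = 16.4857.

16.486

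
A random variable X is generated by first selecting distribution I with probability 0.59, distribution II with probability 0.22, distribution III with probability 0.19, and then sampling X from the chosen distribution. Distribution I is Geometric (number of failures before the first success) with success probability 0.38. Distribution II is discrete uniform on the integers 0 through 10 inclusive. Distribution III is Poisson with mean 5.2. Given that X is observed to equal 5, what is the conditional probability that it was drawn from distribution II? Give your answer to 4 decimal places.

0.2712

Likelihoods P(X=5 | ·): I: 0.034813; II: 0.0909091; III: 0.174785.
Posterior ∝ prior × likelihood. Numerator for II: 0.22·0.0909091 = 0.02.
Normalizing constant: 0.59·0.034813 + 0.22·0.0909091 + 0.19·0.174785 = 0.0737488.
P(II | observation) = 0.02 / 0.0737488 = 0.271191.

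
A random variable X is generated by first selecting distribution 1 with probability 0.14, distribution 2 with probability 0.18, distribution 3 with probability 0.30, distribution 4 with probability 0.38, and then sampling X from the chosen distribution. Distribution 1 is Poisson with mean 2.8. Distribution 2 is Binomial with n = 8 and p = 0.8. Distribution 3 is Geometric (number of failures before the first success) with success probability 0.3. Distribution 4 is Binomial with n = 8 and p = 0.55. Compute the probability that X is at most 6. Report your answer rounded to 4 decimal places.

Conditional on each component, P(X ≤ 6): 1: 0.975589; 2: 0.496684; 3: 0.917646; 4: 0.936819.
By total probability, P(X ≤ 6) = 0.14·0.975589 + 0.18·0.496684 + 0.3·0.917646 + 0.38·0.936819 = 0.85727.

0.8573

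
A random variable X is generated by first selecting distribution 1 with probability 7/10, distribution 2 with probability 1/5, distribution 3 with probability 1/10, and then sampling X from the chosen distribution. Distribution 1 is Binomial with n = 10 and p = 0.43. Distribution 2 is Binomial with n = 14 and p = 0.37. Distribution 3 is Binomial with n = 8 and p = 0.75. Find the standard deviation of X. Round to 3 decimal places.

Per component, 1: μ=4.3, E[X²]=20.941; 2: μ=5.18, E[X²]=30.0958; 3: μ=6, E[X²]=37.5.
E[X] = 0.7·4.3 + 0.2·5.18 + 0.1·6 = 4.646.
E[X²] = 0.7·20.941 + 0.2·30.0958 + 0.1·37.5 = 24.4279.
Var(X) = E[X²] − (E[X])² = 24.4279 − 21.5853 = 2.84254.
SD(X) = √2.84254 = 1.68598.

1.686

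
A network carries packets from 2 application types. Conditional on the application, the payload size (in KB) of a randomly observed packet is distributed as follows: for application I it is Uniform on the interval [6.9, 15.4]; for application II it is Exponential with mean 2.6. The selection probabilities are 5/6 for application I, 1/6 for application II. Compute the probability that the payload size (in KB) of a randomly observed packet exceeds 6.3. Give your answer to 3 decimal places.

0.848

Conditional on each application, P(X > 6.3): I: 1; II: 0.0886484.
By total probability, P(X > 6.3) = 0.833333·1 + 0.166667·0.0886484 = 0.848108.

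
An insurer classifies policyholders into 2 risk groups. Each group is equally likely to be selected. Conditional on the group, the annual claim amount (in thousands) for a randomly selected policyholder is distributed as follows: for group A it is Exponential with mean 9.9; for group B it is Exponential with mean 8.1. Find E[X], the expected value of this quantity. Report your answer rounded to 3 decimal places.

Component means — A: 9.9; B: 8.1.
E[X] = 0.5·9.9 + 0.5·8.1 = 9.

9.000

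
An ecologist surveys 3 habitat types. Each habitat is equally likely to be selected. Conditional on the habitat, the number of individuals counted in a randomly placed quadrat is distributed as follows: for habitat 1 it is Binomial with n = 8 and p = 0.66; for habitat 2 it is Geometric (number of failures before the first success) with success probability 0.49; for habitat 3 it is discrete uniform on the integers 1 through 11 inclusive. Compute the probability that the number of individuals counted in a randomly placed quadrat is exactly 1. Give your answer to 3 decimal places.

0.115

Conditional on each habitat, P(X = 1): 1: 0.00277323; 2: 0.2499; 3: 0.0909091.
By total probability, P(X = 1) = 0.333333·0.00277323 + 0.333333·0.2499 + 0.333333·0.0909091 = 0.114527.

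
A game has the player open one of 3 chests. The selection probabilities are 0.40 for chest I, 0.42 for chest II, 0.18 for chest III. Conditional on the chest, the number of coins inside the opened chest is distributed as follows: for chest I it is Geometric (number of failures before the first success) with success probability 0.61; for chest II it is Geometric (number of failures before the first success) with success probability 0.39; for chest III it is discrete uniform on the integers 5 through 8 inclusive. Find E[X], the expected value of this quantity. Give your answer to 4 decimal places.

2.0827

Component means — I: 0.639344; II: 1.5641; III: 6.5.
E[X] = 0.4·0.639344 + 0.42·1.5641 + 0.18·6.5 = 2.08266.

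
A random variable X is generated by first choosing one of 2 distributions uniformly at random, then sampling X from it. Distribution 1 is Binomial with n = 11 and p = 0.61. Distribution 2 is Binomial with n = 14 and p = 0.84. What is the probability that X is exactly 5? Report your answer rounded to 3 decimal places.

Conditional on each component, P(X = 5): 1: 0.137303; 2: 5.75361e-05.
By total probability, P(X = 5) = 0.5·0.137303 + 0.5·5.75361e-05 = 0.0686801.

0.069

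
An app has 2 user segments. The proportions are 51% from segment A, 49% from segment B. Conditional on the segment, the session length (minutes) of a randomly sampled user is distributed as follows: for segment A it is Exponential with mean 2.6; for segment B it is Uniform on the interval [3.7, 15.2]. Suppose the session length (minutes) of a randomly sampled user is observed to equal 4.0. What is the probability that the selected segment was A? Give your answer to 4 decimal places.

0.4971

Likelihoods f(4.0 | ·): A: 0.0825812; B: 0.0869565.
Posterior ∝ prior × likelihood. Numerator for A: 0.51·0.0825812 = 0.0421164.
Normalizing constant: 0.51·0.0825812 + 0.49·0.0869565 = 0.0847251.
P(A | observation) = 0.0421164 / 0.0847251 = 0.497095.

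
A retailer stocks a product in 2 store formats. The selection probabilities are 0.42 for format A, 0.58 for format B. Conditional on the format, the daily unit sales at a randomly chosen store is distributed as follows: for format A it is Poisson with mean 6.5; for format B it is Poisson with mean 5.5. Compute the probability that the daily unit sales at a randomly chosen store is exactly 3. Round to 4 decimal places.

0.0946

Conditional on each format, P(X = 3): A: 0.0688137; B: 0.113323.
By total probability, P(X = 3) = 0.42·0.0688137 + 0.58·0.113323 = 0.0946289.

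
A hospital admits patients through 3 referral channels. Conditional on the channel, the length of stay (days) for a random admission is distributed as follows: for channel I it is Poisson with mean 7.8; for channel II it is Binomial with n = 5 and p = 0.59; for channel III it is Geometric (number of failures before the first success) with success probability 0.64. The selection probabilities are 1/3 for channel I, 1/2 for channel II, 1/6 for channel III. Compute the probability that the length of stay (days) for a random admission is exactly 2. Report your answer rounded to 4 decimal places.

0.1379

Conditional on each channel, P(X = 2): I: 0.0124641; II: 0.239914; III: 0.082944.
By total probability, P(X = 2) = 0.333333·0.0124641 + 0.5·0.239914 + 0.166667·0.082944 = 0.137936.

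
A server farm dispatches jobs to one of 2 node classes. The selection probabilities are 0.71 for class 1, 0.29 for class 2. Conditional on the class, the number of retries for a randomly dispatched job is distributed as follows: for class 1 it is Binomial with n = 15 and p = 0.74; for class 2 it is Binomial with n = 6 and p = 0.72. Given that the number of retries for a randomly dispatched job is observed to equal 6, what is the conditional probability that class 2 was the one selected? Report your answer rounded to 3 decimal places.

0.927

Likelihoods P(X=6 | ·): 1: 0.00446226; 2: 0.139314.
Posterior ∝ prior × likelihood. Numerator for 2: 0.29·0.139314 = 0.0404011.
Normalizing constant: 0.71·0.00446226 + 0.29·0.139314 = 0.0435693.
P(2 | observation) = 0.0404011 / 0.0435693 = 0.927284.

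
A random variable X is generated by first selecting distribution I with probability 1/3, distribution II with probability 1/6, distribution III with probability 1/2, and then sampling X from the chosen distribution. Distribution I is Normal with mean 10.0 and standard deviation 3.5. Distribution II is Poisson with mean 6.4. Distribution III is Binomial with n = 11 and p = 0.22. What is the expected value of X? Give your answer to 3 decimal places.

5.610

Component means — I: 10; II: 6.4; III: 2.42.
E[X] = 0.333333·10 + 0.166667·6.4 + 0.5·2.42 = 5.61.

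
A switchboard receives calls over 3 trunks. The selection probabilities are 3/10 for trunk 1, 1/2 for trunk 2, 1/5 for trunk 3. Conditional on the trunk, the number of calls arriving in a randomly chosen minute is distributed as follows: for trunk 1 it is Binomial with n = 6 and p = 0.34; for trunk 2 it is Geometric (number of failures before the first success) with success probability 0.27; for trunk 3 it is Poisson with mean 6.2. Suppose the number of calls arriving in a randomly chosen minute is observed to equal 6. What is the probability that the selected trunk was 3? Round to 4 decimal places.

Likelihoods P(X=6 | ·): 1: 0.0015448; 2: 0.0408602; 3: 0.1601.
Posterior ∝ prior × likelihood. Numerator for 3: 0.2·0.1601 = 0.03202.
Normalizing constant: 0.3·0.0015448 + 0.5·0.0408602 + 0.2·0.1601 = 0.0529136.
P(3 | observation) = 0.03202 / 0.0529136 = 0.605138.

0.6051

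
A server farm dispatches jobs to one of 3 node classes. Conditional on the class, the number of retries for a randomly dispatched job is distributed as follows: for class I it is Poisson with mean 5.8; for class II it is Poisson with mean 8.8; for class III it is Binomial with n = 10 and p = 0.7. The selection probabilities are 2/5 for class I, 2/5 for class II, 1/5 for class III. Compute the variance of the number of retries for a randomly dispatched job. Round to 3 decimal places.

Per component, I: μ=5.8, E[X²]=39.44; II: μ=8.8, E[X²]=86.24; III: μ=7, E[X²]=51.1.
E[X] = 0.4·5.8 + 0.4·8.8 + 0.2·7 = 7.24.
E[X²] = 0.4·39.44 + 0.4·86.24 + 0.2·51.1 = 60.492.
Var(X) = E[X²] − (E[X])² = 60.492 − 52.4176 = 8.0744.

8.074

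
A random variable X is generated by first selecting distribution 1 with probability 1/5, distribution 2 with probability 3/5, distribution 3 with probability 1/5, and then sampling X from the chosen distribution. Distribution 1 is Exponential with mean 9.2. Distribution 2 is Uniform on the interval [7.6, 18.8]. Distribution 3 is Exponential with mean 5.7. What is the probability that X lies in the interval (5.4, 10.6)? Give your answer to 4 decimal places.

0.2551

Conditional on each component, P(5.4 < X < 10.6): 1: 0.240068; 2: 0.267857; 3: 0.232033.
By total probability, P(5.4 < X < 10.6) = 0.2·0.240068 + 0.6·0.267857 + 0.2·0.232033 = 0.255134.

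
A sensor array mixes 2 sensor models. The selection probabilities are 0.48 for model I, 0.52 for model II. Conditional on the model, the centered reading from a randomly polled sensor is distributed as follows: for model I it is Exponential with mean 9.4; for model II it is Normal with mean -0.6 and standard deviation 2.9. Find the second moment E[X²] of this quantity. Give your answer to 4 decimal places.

89.3860

For each component E[X²] = Var + (mean)², giving I: 176.72; II: 8.77.
Overall E[X²] = 0.48·176.72 + 0.52·8.77 = 89.386.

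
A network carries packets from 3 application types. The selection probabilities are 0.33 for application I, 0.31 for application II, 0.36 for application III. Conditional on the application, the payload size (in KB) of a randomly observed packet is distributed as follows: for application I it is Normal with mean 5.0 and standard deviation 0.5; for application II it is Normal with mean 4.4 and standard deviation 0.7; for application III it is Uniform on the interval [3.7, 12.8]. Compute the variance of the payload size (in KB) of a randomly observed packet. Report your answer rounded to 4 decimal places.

5.6645

Per component, I: μ=5, E[X²]=25.25; II: μ=4.4, E[X²]=19.85; III: μ=8.25, E[X²]=74.9633.
E[X] = 0.33·5 + 0.31·4.4 + 0.36·8.25 = 5.984.
E[X²] = 0.33·25.25 + 0.31·19.85 + 0.36·74.9633 = 41.4728.
Var(X) = E[X²] − (E[X])² = 41.4728 − 35.8083 = 5.66454.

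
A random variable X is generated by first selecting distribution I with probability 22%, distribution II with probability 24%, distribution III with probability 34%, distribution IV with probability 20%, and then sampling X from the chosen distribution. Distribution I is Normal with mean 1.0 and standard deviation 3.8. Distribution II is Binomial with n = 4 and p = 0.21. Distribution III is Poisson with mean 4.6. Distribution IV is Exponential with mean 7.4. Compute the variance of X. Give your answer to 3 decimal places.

Per component, I: μ=1, E[X²]=15.44; II: μ=0.84, E[X²]=1.3692; III: μ=4.6, E[X²]=25.76; IV: μ=7.4, E[X²]=109.52.
E[X] = 0.22·1 + 0.24·0.84 + 0.34·4.6 + 0.2·7.4 = 3.4656.
E[X²] = 0.22·15.44 + 0.24·1.3692 + 0.34·25.76 + 0.2·109.52 = 34.3878.
Var(X) = E[X²] − (E[X])² = 34.3878 − 12.0104 = 22.3774.

22.377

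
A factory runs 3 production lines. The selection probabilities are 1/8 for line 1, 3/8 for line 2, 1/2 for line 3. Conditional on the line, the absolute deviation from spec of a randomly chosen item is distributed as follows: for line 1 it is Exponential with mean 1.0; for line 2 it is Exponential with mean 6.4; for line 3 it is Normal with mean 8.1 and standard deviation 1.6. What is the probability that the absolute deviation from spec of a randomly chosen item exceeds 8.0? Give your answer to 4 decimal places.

Conditional on each line, P(X > 8.0): 1: 0.000335463; 2: 0.286505; 3: 0.524918.
By total probability, P(X > 8.0) = 0.125·0.000335463 + 0.375·0.286505 + 0.5·0.524918 = 0.36994.

0.3699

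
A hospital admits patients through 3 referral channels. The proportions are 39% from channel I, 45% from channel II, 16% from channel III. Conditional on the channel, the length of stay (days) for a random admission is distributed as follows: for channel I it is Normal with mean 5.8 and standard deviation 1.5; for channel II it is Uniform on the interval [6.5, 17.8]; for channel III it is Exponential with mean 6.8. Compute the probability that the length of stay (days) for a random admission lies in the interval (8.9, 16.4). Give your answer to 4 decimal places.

0.3351

Conditional on each channel, P(8.9 < X < 16.4): I: 0.0193828; II: 0.663717; III: 0.180481.
By total probability, P(8.9 < X < 16.4) = 0.39·0.0193828 + 0.45·0.663717 + 0.16·0.180481 = 0.335109.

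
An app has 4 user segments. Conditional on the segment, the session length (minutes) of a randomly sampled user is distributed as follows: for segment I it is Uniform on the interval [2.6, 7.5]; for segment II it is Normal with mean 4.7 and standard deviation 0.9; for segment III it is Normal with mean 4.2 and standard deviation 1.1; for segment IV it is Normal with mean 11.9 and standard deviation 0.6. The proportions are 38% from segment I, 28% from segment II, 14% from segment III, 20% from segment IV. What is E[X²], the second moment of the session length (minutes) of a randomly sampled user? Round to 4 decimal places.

For each component E[X²] = Var + (mean)², giving I: 27.5033; II: 22.9; III: 18.85; IV: 141.97.
Overall E[X²] = 0.38·27.5033 + 0.28·22.9 + 0.14·18.85 + 0.2·141.97 = 47.8963.

47.8963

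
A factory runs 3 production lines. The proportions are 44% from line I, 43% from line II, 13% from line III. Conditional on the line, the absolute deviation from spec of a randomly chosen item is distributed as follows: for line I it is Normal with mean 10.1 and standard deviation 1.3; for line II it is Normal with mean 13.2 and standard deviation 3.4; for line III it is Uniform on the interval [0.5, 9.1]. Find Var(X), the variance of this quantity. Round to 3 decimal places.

Per component, I: μ=10.1, E[X²]=103.7; II: μ=13.2, E[X²]=185.8; III: μ=4.8, E[X²]=29.2033.
E[X] = 0.44·10.1 + 0.43·13.2 + 0.13·4.8 = 10.744.
E[X²] = 0.44·103.7 + 0.43·185.8 + 0.13·29.2033 = 129.318.
Var(X) = E[X²] − (E[X])² = 129.318 − 115.434 = 13.8849.

13.885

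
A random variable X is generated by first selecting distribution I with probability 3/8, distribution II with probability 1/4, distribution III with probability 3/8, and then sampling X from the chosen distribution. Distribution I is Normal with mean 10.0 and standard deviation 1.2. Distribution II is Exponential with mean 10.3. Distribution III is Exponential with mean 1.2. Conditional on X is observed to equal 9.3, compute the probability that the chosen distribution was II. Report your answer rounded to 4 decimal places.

Likelihoods f(9.3 | ·): I: 0.280439; II: 0.039358; III: 0.000358952.
Posterior ∝ prior × likelihood. Numerator for II: 0.25·0.039358 = 0.0098395.
Normalizing constant: 0.375·0.280439 + 0.25·0.039358 + 0.375·0.000358952 = 0.115139.
P(II | observation) = 0.0098395 / 0.115139 = 0.0854577.

0.0855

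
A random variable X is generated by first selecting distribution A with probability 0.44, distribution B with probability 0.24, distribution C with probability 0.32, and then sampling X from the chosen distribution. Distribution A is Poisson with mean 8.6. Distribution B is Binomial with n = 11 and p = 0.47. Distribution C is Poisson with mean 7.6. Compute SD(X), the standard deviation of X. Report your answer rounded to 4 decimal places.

2.9513

Per component, A: μ=8.6, E[X²]=82.56; B: μ=5.17, E[X²]=29.469; C: μ=7.6, E[X²]=65.36.
E[X] = 0.44·8.6 + 0.24·5.17 + 0.32·7.6 = 7.4568.
E[X²] = 0.44·82.56 + 0.24·29.469 + 0.32·65.36 = 64.3142.
Var(X) = E[X²] − (E[X])² = 64.3142 − 55.6039 = 8.71029.
SD(X) = √8.71029 = 2.95132.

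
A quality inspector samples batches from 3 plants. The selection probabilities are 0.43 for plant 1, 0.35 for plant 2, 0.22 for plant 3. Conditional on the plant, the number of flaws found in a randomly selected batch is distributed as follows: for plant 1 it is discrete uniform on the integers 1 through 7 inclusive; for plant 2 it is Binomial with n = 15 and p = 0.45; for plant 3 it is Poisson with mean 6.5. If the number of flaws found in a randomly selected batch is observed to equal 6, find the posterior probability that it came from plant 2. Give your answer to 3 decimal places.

Likelihoods P(X=6 | ·): 1: 0.142857; 2: 0.191401; 3: 0.157483.
Posterior ∝ prior × likelihood. Numerator for 2: 0.35·0.191401 = 0.0669902.
Normalizing constant: 0.43·0.142857 + 0.35·0.191401 + 0.22·0.157483 = 0.163065.
P(2 | observation) = 0.0669902 / 0.163065 = 0.410819.

0.411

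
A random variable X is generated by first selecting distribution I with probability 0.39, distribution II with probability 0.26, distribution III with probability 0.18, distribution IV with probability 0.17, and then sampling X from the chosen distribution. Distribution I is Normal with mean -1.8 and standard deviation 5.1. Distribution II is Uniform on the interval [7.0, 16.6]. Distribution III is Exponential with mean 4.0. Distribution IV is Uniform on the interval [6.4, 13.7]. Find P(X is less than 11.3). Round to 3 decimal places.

Conditional on each component, P(X < 11.3): I: 0.994895; II: 0.447917; III: 0.940691; IV: 0.671233.
By total probability, P(X < 11.3) = 0.39·0.994895 + 0.26·0.447917 + 0.18·0.940691 + 0.17·0.671233 = 0.787901.

0.788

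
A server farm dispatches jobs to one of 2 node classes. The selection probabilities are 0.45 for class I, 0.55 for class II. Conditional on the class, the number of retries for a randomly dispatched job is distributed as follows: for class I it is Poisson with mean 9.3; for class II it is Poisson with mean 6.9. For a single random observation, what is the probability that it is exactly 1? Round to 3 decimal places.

0.004

Conditional on each class, P(X = 1): I: 0.000850245; II: 0.00695372.
By total probability, P(X = 1) = 0.45·0.000850245 + 0.55·0.00695372 = 0.00420716.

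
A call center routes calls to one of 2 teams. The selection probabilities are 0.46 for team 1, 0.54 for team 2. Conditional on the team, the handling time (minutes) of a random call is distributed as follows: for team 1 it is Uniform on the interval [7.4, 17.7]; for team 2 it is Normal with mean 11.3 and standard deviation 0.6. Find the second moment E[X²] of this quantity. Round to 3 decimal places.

For each component E[X²] = Var + (mean)², giving 1: 166.343; 2: 128.05.
Overall E[X²] = 0.46·166.343 + 0.54·128.05 = 145.665.

145.665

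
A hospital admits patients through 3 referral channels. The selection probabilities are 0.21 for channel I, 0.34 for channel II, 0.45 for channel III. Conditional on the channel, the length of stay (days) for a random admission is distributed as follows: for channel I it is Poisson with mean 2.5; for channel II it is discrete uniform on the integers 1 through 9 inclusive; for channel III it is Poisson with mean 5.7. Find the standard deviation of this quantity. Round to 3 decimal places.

Per component, I: μ=2.5, E[X²]=8.75; II: μ=5, E[X²]=31.6667; III: μ=5.7, E[X²]=38.19.
E[X] = 0.21·2.5 + 0.34·5 + 0.45·5.7 = 4.79.
E[X²] = 0.21·8.75 + 0.34·31.6667 + 0.45·38.19 = 29.7897.
Var(X) = E[X²] − (E[X])² = 29.7897 − 22.9441 = 6.84557.
SD(X) = √6.84557 = 2.6164.

2.616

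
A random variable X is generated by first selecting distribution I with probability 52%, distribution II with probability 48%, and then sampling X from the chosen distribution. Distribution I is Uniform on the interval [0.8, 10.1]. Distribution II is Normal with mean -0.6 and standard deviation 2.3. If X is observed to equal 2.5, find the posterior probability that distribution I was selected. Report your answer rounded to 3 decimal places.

0.625

Likelihoods f(2.5 | ·): I: 0.107527; II: 0.0699367.
Posterior ∝ prior × likelihood. Numerator for I: 0.52·0.107527 = 0.055914.
Normalizing constant: 0.52·0.107527 + 0.48·0.0699367 = 0.0894836.
P(I | observation) = 0.055914 / 0.0894836 = 0.624852.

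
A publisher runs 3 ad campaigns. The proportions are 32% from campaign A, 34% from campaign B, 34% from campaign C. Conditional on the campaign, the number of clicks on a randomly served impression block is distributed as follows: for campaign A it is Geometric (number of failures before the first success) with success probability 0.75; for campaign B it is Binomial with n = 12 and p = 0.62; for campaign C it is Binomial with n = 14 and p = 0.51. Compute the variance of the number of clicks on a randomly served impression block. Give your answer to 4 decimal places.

Per component, A: μ=0.333333, E[X²]=0.555556; B: μ=7.44, E[X²]=58.1808; C: μ=7.14, E[X²]=54.4782.
E[X] = 0.32·0.333333 + 0.34·7.44 + 0.34·7.14 = 5.06387.
E[X²] = 0.32·0.555556 + 0.34·58.1808 + 0.34·54.4782 = 38.4818.
Var(X) = E[X²] − (E[X])² = 38.4818 − 25.6427 = 12.8391.

12.8391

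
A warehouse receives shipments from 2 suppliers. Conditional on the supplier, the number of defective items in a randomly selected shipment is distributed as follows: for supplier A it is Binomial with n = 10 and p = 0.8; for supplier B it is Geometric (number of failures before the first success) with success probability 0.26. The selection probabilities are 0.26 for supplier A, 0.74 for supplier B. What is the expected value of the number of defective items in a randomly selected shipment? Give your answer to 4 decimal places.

Component means — A: 8; B: 2.84615.
E[X] = 0.26·8 + 0.74·2.84615 = 4.18615.

4.1862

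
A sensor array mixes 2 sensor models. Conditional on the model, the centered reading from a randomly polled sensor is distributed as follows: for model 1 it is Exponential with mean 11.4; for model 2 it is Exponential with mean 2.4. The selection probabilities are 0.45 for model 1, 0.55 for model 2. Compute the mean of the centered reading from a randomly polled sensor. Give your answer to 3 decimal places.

6.450

Component means — 1: 11.4; 2: 2.4.
E[X] = 0.45·11.4 + 0.55·2.4 = 6.45.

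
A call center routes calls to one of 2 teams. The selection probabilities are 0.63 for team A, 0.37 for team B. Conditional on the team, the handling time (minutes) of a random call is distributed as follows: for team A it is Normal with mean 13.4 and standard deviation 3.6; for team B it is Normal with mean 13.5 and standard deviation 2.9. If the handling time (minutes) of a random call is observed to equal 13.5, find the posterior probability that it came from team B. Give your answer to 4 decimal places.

Likelihoods f(13.5 | ·): A: 0.110775; B: 0.137566.
Posterior ∝ prior × likelihood. Numerator for B: 0.37·0.137566 = 0.0508995.
Normalizing constant: 0.63·0.110775 + 0.37·0.137566 = 0.120688.
P(B | observation) = 0.0508995 / 0.120688 = 0.421747.

0.4217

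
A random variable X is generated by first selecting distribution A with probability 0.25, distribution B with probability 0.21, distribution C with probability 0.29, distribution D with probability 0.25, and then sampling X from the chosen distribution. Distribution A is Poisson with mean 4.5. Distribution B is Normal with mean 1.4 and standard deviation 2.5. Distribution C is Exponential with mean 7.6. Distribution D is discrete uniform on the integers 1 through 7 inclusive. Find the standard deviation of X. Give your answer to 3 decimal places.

5.004

Per component, A: μ=4.5, E[X²]=24.75; B: μ=1.4, E[X²]=8.21; C: μ=7.6, E[X²]=115.52; D: μ=4, E[X²]=20.
E[X] = 0.25·4.5 + 0.21·1.4 + 0.29·7.6 + 0.25·4 = 4.623.
E[X²] = 0.25·24.75 + 0.21·8.21 + 0.29·115.52 + 0.25·20 = 46.4124.
Var(X) = E[X²] − (E[X])² = 46.4124 − 21.3721 = 25.0403.
SD(X) = √25.0403 = 5.00403.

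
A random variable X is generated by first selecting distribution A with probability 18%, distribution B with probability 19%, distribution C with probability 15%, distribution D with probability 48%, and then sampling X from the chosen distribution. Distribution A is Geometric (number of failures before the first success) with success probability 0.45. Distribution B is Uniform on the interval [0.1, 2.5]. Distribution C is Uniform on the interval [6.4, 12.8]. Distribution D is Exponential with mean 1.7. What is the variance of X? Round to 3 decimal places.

10.866

Per component, A: μ=1.22222, E[X²]=4.20988; B: μ=1.3, E[X²]=2.17; C: μ=9.6, E[X²]=95.5733; D: μ=1.7, E[X²]=5.78.
E[X] = 0.18·1.22222 + 0.19·1.3 + 0.15·9.6 + 0.48·1.7 = 2.723.
E[X²] = 0.18·4.20988 + 0.19·2.17 + 0.15·95.5733 + 0.48·5.78 = 18.2805.
Var(X) = E[X²] − (E[X])² = 18.2805 − 7.41473 = 10.8657.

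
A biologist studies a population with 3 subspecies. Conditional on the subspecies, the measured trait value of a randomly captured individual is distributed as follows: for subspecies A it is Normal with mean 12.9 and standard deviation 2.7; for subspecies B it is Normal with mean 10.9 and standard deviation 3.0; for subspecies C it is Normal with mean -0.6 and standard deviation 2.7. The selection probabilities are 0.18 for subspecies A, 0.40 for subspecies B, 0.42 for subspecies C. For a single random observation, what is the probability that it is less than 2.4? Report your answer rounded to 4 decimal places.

0.3650

Conditional on each subspecies, P(X < 2.4): A: 5.03521e-05; B: 0.00230327; C: 0.86674.
By total probability, P(X < 2.4) = 0.18·5.03521e-05 + 0.4·0.00230327 + 0.42·0.86674 = 0.364961.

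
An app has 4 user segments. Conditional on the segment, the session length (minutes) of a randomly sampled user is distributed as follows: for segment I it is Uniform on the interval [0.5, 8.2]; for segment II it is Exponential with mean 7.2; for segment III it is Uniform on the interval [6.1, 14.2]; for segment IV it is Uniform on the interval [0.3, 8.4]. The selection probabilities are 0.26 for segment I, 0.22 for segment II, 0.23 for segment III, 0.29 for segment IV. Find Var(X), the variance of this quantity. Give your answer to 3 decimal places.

Per component, I: μ=4.35, E[X²]=23.8633; II: μ=7.2, E[X²]=103.68; III: μ=10.15, E[X²]=108.49; IV: μ=4.35, E[X²]=24.39.
E[X] = 0.26·4.35 + 0.22·7.2 + 0.23·10.15 + 0.29·4.35 = 6.311.
E[X²] = 0.26·23.8633 + 0.22·103.68 + 0.23·108.49 + 0.29·24.39 = 61.0399.
Var(X) = E[X²] − (E[X])² = 61.0399 − 39.8287 = 21.2111.

21.211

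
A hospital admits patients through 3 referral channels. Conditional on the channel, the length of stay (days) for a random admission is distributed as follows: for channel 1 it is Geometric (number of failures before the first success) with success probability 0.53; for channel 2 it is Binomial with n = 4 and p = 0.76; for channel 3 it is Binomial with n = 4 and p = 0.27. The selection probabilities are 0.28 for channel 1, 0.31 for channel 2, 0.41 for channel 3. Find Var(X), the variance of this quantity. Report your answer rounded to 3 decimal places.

Per component, 1: μ=0.886792, E[X²]=2.45959; 2: μ=3.04, E[X²]=9.9712; 3: μ=1.08, E[X²]=1.9548.
E[X] = 0.28·0.886792 + 0.31·3.04 + 0.41·1.08 = 1.6335.
E[X²] = 0.28·2.45959 + 0.31·9.9712 + 0.41·1.9548 = 4.58123.
Var(X) = E[X²] − (E[X])² = 4.58123 − 2.66833 = 1.9129.

1.913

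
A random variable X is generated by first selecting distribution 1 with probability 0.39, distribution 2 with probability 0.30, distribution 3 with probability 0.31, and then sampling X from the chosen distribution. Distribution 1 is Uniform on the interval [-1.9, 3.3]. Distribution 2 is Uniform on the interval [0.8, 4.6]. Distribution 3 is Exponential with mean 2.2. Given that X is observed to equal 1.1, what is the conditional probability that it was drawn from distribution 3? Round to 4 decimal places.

Likelihoods f(1.1 | ·): 1: 0.192308; 2: 0.263158; 3: 0.275696.
Posterior ∝ prior × likelihood. Numerator for 3: 0.31·0.275696 = 0.0854657.
Normalizing constant: 0.39·0.192308 + 0.3·0.263158 + 0.31·0.275696 = 0.239413.
P(3 | observation) = 0.0854657 / 0.239413 = 0.35698.

0.3570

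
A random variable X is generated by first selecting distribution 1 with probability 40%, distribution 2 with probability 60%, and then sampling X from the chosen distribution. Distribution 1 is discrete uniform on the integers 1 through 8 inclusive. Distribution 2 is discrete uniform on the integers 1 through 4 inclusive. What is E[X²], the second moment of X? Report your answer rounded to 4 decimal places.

For each component E[X²] = Var + (mean)², giving 1: 25.5; 2: 7.5.
Overall E[X²] = 0.4·25.5 + 0.6·7.5 = 14.7.

14.7000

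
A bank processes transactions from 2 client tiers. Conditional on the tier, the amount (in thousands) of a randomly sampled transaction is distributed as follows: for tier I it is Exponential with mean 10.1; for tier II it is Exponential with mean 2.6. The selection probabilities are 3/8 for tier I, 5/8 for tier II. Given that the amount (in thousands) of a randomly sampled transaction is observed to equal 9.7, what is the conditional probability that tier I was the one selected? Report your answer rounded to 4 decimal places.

Likelihoods f(9.7 | ·): I: 0.0378952; II: 0.00922092.
Posterior ∝ prior × likelihood. Numerator for I: 0.375·0.0378952 = 0.0142107.
Normalizing constant: 0.375·0.0378952 + 0.625·0.00922092 = 0.0199738.
P(I | observation) = 0.0142107 / 0.0199738 = 0.711468.

0.7115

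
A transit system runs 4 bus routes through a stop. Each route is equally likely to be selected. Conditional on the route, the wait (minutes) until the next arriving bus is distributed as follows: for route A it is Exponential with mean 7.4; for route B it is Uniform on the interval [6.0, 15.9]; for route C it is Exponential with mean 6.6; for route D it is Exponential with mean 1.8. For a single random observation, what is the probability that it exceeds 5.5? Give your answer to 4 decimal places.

Conditional on each route, P(X > 5.5): A: 0.475569; B: 1; C: 0.434598; D: 0.0470965.
By total probability, P(X > 5.5) = 0.25·0.475569 + 0.25·1 + 0.25·0.434598 + 0.25·0.0470965 = 0.489316.

0.4893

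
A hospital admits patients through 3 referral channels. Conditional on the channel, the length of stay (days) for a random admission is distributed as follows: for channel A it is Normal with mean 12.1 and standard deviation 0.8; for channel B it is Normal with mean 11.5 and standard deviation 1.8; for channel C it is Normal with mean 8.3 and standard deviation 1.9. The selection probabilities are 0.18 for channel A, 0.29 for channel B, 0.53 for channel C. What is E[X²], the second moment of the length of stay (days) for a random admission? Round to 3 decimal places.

For each component E[X²] = Var + (mean)², giving A: 147.05; B: 135.49; C: 72.5.
Overall E[X²] = 0.18·147.05 + 0.29·135.49 + 0.53·72.5 = 104.186.

104.186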